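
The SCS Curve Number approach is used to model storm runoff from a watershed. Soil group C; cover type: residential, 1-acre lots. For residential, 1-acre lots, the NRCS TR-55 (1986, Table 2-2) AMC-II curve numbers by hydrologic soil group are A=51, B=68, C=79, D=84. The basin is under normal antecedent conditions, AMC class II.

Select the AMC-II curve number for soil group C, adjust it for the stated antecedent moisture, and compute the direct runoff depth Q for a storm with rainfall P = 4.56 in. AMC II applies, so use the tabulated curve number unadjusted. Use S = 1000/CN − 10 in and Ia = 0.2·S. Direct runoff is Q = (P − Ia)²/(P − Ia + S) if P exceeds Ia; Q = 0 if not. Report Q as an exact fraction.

Q = 10549656/4346975 in ≈ 2.427 in

NRCS table: residential, 1-acre lots, soil group C → CN(II) = 79
Average conditions: CN = 79 (no AMC adjustment).
S = 1000/79 − 10 = 210/79 in ≈ 2.658 in
Initial abstraction Ia = S/5 = (210/79)/5 = 42/79 ≈ 0.532 in
Excess rainfall: 4.560 − 0.532 = 4.028 in; P > Ia so Q > 0
Q: (7956/1975)² ÷ (13206/1975) = 10549656/4346975 in (≈ 2.427 in)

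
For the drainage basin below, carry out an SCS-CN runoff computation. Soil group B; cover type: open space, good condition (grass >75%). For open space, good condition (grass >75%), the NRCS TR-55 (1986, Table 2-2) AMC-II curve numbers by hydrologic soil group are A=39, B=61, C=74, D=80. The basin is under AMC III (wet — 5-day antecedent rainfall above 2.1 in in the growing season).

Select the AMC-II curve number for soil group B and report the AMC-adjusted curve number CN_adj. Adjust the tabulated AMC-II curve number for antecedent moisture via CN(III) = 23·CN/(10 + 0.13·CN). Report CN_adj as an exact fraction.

NRCS table: open space, good condition (grass >75%), soil group B → CN(II) = 61
CN(III) from CN(II)=61: (23·61)/(10 + 0.13·61) = 140300/1793 ≈ 78.249

CN_adj = 140300/1793 ≈ 78.249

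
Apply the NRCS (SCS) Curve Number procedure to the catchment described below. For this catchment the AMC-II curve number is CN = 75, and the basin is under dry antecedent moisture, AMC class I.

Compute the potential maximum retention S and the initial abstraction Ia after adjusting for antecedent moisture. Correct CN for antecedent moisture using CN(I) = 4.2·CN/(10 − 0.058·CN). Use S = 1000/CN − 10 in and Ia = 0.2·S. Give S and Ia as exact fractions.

S = 500/63 in ≈ 7.937 in; Ia = 100/63 in ≈ 1.587 in

CN(I) from CN(II)=75: (4.2·75)/(10 − 0.058·75) = 6300/113 ≈ 55.752
Retention S: 1000/CN − 10 with CN=55.752 → S = 500/63 ≈ 7.937 in
Ia = 0.2S: 0.2·7.937 = 1.587 in (exactly 100/63)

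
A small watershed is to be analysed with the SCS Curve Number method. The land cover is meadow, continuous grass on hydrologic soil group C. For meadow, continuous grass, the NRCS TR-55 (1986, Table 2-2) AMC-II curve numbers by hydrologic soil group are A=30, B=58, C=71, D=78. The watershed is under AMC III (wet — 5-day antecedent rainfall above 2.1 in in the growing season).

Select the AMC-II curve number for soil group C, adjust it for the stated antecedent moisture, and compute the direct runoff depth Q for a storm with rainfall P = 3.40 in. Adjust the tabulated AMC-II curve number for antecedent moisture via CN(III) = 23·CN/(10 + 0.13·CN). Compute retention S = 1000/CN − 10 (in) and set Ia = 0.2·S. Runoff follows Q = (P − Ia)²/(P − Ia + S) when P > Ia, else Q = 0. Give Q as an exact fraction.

NRCS table: meadow, continuous grass, soil group C → CN(II) = 71
Adjust CN=71 to AMC III: 23·71/(10 + 0.13·71) → 1633 ÷ (1923/100) = 163300/1923 ≈ 84.919
Retention S: 1000/CN − 10 with CN=84.919 → S = 2900/1633 ≈ 1.776 in
Initial abstraction Ia = S/5 = (2900/1633)/5 = 580/1633 ≈ 0.355 in
P − Ia = 3.400 − 0.355 = 24861/8165 ≈ 3.045 in (> 0, runoff occurs)
Runoff Q = (P−Ia)²/(P−Ia+S) = (3.045)²/(3.045+1.776) = 618069321/321382565 ≈ 1.923 in

Q = 618069321/321382565 in ≈ 1.923 in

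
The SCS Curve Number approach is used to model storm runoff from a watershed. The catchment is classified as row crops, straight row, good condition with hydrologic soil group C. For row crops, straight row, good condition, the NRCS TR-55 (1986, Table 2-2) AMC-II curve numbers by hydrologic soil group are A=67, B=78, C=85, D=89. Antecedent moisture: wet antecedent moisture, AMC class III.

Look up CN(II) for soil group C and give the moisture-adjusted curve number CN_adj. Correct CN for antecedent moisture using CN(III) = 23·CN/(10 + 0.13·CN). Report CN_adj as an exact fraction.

NRCS table: row crops, straight row, good condition, soil group C → CN(II) = 85
CN(III) from CN(II)=85: (23·85)/(10 + 0.13·85) = 39100/421 ≈ 92.874

CN_adj = 39100/421 ≈ 92.874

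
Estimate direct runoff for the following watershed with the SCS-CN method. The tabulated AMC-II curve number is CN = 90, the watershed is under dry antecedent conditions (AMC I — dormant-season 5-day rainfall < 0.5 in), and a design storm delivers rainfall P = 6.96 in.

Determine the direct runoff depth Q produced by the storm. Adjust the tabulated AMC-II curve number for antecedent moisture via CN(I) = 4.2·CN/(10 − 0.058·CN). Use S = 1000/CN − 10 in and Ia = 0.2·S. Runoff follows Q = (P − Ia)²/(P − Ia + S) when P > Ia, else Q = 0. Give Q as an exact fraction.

Dry (AMC I): CN(I) = 4.2·90/(10 − 0.058·90) = 378/(239/50) = 18900/239 ≈ 79.079
S = 1000/(18900/239) − 10 = 500/189 in ≈ 2.646 in
Ia = 0.2·(500/189) = 100/189 in ≈ 0.529 in
Excess rainfall: 6.960 − 0.529 = 6.431 in; P > Ia so Q > 0
Q: (30386/4725)² ÷ (42886/4725) = 461654498/101318175 in (≈ 4.556 in)

Q = 461654498/101318175 in ≈ 4.556 in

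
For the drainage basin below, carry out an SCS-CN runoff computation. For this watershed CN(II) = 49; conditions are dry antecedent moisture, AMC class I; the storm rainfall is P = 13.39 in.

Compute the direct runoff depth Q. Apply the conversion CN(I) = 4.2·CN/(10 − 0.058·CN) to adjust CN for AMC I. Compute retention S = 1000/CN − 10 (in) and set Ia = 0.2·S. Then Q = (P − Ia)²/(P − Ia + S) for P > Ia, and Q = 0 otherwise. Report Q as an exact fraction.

Adjust CN=49 to AMC I: 4.2·49/(10 − 0.058·49) → (1029/5) ÷ (3579/500) = 34300/1193 ≈ 28.751
S = 1000/(34300/1193) − 10 = 8500/343 in ≈ 24.781 in
Initial abstraction Ia = S/5 = (8500/343)/5 = 1700/343 ≈ 4.956 in
Excess rainfall: 13.390 − 4.956 = 8.434 in; P > Ia so Q > 0
Q = (289277/34300)²/((289277/34300) + 8500/343) = (83681182729/1176490000)/(1139277/34300) = 83681182729/39077201100 in ≈ 2.141 in

Q = 83681182729/39077201100 in ≈ 2.141 in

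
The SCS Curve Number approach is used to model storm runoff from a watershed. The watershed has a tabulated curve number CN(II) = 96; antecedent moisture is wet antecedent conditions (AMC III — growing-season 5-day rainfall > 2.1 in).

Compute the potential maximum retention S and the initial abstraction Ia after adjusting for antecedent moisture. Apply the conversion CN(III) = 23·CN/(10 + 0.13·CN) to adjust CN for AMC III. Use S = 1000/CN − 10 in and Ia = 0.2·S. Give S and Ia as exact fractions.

Adjust CN=96 to AMC III: 23·96/(10 + 0.13·96) → 2208 ÷ (562/25) = 27600/281 ≈ 98.221
Retention S: 1000/CN − 10 with CN=98.221 → S = 25/138 ≈ 0.181 in
Initial abstraction Ia = S/5 = (25/138)/5 = 5/138 ≈ 0.036 in

S = 25/138 in ≈ 0.181 in; Ia = 5/138 in ≈ 0.036 in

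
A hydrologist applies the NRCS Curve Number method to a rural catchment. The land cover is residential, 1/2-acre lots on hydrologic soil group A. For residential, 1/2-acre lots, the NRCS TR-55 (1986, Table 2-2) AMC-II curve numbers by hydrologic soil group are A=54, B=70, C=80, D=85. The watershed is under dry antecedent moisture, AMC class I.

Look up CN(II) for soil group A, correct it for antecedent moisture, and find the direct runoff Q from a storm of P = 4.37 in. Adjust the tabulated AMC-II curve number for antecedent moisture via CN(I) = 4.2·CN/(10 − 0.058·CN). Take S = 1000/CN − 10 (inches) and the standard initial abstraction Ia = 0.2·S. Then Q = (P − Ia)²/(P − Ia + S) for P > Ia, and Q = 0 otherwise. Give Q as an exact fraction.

NRCS table: residential, 1/2-acre lots, soil group A → CN(II) = 54
CN(I) from CN(II)=54: (4.2·54)/(10 − 0.058·54) = 56700/1717 ≈ 33.023
S = 1000/(56700/1717) − 10 = 11500/567 in ≈ 20.282 in
Ia = 0.2·(11500/567) = 2300/567 in ≈ 4.056 in
Since P=4.370 > Ia=4.056: effective rainfall P−Ia = 17779/56700 in
Q: (17779/56700)² ÷ (1167779/56700) = 13743167/2878829100 in (≈ 0.005 in)

Q = 13743167/2878829100 in ≈ 0.005 in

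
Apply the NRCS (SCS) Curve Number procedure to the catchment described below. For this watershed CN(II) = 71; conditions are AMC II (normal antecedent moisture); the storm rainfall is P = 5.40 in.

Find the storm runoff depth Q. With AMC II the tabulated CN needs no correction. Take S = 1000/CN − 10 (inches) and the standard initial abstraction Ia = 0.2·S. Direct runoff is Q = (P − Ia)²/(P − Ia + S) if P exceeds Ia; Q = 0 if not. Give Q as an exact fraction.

CN(II) = 71; AMC II needs no correction.
S = 1000/71 − 10 = 290/71 in ≈ 4.085 in
Initial abstraction Ia = S/5 = (290/71)/5 = 58/71 ≈ 0.817 in
Since P=5.400 > Ia=0.817: effective rainfall P−Ia = 1627/355 in
Runoff Q = (P−Ia)²/(P−Ia+S) = (4.583)²/(4.583+4.085) = 2647129/1092335 ≈ 2.423 in

Q = 2647129/1092335 in ≈ 2.423 in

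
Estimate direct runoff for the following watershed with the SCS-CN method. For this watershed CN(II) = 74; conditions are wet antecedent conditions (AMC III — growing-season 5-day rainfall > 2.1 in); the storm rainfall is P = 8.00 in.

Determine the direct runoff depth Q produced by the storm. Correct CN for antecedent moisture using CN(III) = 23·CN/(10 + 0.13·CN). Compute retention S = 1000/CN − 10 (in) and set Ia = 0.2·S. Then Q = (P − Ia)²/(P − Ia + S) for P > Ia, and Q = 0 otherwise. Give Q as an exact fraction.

Q = 5359538/834831 in ≈ 6.420 in

CN(III) from CN(II)=74: (23·74)/(10 + 0.13·74) = 85100/981 ≈ 86.748
S = 1000/(85100/981) − 10 = 1300/851 in ≈ 1.528 in
Ia = 0.2·(1300/851) = 260/851 in ≈ 0.306 in
Since P=8.000 > Ia=0.306: effective rainfall P−Ia = 6548/851 in
Runoff Q = (P−Ia)²/(P−Ia+S) = (7.694)²/(7.694+1.528) = 5359538/834831 ≈ 6.420 in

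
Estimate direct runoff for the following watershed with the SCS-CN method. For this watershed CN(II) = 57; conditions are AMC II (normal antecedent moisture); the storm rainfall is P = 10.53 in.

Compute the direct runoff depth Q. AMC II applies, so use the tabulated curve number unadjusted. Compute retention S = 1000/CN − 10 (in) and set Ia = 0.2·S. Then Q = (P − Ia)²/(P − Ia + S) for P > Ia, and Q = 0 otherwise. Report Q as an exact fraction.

Q = 2644119241/538199700 in ≈ 4.913 in

Average conditions: CN = 57 (no AMC adjustment).
Retention S: 1000/CN − 10 with CN=57.000 → S = 430/57 ≈ 7.544 in
Ia = 0.2·(430/57) = 86/57 in ≈ 1.509 in
P − Ia = 10.530 − 1.509 = 51421/5700 ≈ 9.021 in (> 0, runoff occurs)
Runoff Q = (P−Ia)²/(P−Ia+S) = (9.021)²/(9.021+7.544) = 2644119241/538199700 ≈ 4.913 in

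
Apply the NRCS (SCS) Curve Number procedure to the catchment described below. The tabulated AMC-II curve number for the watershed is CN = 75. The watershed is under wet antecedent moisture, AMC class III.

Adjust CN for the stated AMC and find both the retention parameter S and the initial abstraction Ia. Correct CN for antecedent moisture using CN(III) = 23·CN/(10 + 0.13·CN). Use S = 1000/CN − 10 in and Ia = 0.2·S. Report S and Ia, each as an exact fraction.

S = 100/69 in ≈ 1.449 in; Ia = 20/69 in ≈ 0.290 in

Wet (AMC III): CN(III) = 23·75/(10 + 0.13·75) = 1725/(79/4) = 6900/79 ≈ 87.342
Max retention: S = 1000/(6900/79) − 10 = 100/69 in (≈ 1.449 in)
Initial abstraction Ia = S/5 = (100/69)/5 = 20/69 ≈ 0.290 in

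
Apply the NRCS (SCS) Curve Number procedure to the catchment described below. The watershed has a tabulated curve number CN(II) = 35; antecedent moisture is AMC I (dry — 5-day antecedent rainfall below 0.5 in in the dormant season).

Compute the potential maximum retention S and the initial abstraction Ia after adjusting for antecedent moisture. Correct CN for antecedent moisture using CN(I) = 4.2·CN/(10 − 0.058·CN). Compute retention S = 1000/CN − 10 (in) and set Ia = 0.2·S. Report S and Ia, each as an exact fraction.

Dry (AMC I): CN(I) = 4.2·35/(10 − 0.058·35) = 147/(797/100) = 14700/797 ≈ 18.444
S = 1000/(14700/797) − 10 = 6500/147 in ≈ 44.218 in
Initial abstraction Ia = S/5 = (6500/147)/5 = 1300/147 ≈ 8.844 in

S = 6500/147 in ≈ 44.218 in; Ia = 1300/147 in ≈ 8.844 in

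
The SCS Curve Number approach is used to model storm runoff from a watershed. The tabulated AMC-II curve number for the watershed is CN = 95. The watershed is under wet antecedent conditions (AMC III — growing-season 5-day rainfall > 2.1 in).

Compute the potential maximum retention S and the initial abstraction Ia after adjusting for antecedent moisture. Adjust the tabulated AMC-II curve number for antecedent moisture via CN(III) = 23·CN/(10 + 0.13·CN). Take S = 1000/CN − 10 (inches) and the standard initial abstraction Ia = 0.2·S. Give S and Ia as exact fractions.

CN(III) from CN(II)=95: (23·95)/(10 + 0.13·95) = 43700/447 ≈ 97.763
S = 1000/(43700/447) − 10 = 100/437 in ≈ 0.229 in
Ia = 0.2·(100/437) = 20/437 in ≈ 0.046 in

S = 100/437 in ≈ 0.229 in; Ia = 20/437 in ≈ 0.046 in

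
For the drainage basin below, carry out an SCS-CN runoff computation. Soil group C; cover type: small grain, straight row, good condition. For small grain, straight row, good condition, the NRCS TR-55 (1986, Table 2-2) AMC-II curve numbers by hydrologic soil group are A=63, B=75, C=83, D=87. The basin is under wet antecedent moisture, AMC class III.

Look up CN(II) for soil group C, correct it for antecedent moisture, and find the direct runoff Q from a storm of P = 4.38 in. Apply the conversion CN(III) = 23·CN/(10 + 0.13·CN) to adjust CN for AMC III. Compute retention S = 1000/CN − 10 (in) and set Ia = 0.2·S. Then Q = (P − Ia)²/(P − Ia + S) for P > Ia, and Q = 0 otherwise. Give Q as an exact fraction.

NRCS table: small grain, straight row, good condition, soil group C → CN(II) = 83
Adjust CN=83 to AMC III: 23·83/(10 + 0.13·83) → 1909 ÷ (2079/100) = 190900/2079 ≈ 91.823
Retention S: 1000/CN − 10 with CN=91.823 → S = 1700/1909 ≈ 0.891 in
Initial abstraction Ia = S/5 = (1700/1909)/5 = 340/1909 ≈ 0.178 in
Since P=4.380 > Ia=0.178: effective rainfall P−Ia = 401071/95450 in
Q = (401071/95450)²/((401071/95450) + 1700/1909) = (160857947041/9110702500)/(486071/95450) = 160857947041/46395476950 in ≈ 3.467 in

Q = 160857947041/46395476950 in ≈ 3.467 in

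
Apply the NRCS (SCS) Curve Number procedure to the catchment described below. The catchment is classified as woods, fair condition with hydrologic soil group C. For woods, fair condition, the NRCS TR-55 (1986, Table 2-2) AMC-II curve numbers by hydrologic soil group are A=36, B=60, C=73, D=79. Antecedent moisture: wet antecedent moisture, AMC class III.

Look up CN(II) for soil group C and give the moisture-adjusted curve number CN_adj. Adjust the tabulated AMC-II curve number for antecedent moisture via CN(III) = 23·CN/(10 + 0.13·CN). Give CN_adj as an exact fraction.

CN_adj = 167900/1949 ≈ 86.147

NRCS table: woods, fair condition, soil group C → CN(II) = 73
CN(III) from CN(II)=73: (23·73)/(10 + 0.13·73) = 167900/1949 ≈ 86.147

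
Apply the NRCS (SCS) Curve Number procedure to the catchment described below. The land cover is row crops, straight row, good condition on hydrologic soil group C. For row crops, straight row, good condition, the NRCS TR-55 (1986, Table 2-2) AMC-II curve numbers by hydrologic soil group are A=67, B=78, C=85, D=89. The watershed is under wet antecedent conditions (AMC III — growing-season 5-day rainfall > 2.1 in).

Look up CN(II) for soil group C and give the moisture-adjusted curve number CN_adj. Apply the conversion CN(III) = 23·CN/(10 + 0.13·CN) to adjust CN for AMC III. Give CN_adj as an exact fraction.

CN_adj = 39100/421 ≈ 92.874

NRCS table: row crops, straight row, good condition, soil group C → CN(II) = 85
Adjust CN=85 to AMC III: 23·85/(10 + 0.13·85) → 1955 ÷ (421/20) = 39100/421 ≈ 92.874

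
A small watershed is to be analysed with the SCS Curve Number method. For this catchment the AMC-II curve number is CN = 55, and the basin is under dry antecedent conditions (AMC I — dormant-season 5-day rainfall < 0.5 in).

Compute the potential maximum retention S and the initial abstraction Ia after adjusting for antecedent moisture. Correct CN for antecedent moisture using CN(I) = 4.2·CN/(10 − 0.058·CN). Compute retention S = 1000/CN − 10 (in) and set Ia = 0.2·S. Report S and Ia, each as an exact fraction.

S = 1500/77 in ≈ 19.481 in; Ia = 300/77 in ≈ 3.896 in

Adjust CN=55 to AMC I: 4.2·55/(10 − 0.058·55) → 231 ÷ (681/100) = 7700/227 ≈ 33.921
S = 1000/(7700/227) − 10 = 1500/77 in ≈ 19.481 in
Ia = 0.2S: 0.2·19.481 = 3.896 in (exactly 300/77)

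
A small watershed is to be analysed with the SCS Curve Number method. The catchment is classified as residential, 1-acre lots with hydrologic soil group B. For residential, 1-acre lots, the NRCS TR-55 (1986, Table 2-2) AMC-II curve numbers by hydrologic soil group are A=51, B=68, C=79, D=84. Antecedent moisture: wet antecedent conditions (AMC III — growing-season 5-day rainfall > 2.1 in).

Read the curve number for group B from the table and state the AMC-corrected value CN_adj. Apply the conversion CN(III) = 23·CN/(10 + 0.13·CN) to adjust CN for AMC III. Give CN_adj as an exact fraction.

NRCS table: residential, 1-acre lots, soil group B → CN(II) = 68
Adjust CN=68 to AMC III: 23·68/(10 + 0.13·68) → 1564 ÷ (471/25) = 39100/471 ≈ 83.015

CN_adj = 39100/471 ≈ 83.015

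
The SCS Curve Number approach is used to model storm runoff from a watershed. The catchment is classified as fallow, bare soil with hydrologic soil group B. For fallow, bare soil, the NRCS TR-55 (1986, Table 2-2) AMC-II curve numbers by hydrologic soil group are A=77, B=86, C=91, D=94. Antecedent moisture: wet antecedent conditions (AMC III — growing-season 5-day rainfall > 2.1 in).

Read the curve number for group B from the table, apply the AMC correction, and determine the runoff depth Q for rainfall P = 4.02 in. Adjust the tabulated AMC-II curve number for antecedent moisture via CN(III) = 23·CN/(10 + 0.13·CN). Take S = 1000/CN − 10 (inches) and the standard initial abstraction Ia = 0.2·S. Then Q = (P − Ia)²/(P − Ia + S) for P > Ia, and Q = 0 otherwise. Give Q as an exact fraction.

Q = 36783020521/11214716050 in ≈ 3.280 in

NRCS table: fallow, bare soil, soil group B → CN(II) = 86
CN(III) from CN(II)=86: (23·86)/(10 + 0.13·86) = 98900/1059 ≈ 93.390
S = 1000/(98900/1059) − 10 = 700/989 in ≈ 0.708 in
Ia = 0.2·(700/989) = 140/989 in ≈ 0.142 in
Excess rainfall: 4.020 − 0.142 = 3.878 in; P > Ia so Q > 0
Q = (191789/49450)²/((191789/49450) + 700/989) = (36783020521/2445302500)/(226789/49450) = 36783020521/11214716050 in ≈ 3.280 in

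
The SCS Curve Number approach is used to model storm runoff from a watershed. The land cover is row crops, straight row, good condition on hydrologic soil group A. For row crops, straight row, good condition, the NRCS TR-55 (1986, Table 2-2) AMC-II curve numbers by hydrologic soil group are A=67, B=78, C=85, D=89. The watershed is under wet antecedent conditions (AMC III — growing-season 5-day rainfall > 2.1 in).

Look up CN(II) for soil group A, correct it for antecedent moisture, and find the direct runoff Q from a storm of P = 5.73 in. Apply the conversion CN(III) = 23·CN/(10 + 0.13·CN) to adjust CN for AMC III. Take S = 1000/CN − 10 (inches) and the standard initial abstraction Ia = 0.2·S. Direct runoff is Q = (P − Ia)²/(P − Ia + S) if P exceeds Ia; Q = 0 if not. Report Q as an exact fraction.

NRCS table: row crops, straight row, good condition, soil group A → CN(II) = 67
Wet (AMC III): CN(III) = 23·67/(10 + 0.13·67) = 1541/(1871/100) = 154100/1871 ≈ 82.362
S = 1000/(154100/1871) − 10 = 3300/1541 in ≈ 2.141 in
Initial abstraction Ia = S/5 = (3300/1541)/5 = 660/1541 ≈ 0.428 in
Excess rainfall: 5.730 − 0.428 = 5.302 in; P > Ia so Q > 0
Q: (816993/154100)² ÷ (1146993/154100) = 222492520683/58917207100 in (≈ 3.776 in)

Q = 222492520683/58917207100 in ≈ 3.776 in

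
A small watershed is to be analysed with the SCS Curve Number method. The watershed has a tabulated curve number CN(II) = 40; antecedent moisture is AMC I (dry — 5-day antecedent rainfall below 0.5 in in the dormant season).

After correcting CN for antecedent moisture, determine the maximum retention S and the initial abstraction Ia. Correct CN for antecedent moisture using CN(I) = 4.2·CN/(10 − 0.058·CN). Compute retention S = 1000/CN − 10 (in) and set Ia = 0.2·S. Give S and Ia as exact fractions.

S = 250/7 in ≈ 35.714 in; Ia = 50/7 in ≈ 7.143 in

CN(I) from CN(II)=40: (4.2·40)/(10 − 0.058·40) = 175/8 ≈ 21.875
S = 1000/(175/8) − 10 = 250/7 in ≈ 35.714 in
Initial abstraction Ia = S/5 = (250/7)/5 = 50/7 ≈ 7.143 in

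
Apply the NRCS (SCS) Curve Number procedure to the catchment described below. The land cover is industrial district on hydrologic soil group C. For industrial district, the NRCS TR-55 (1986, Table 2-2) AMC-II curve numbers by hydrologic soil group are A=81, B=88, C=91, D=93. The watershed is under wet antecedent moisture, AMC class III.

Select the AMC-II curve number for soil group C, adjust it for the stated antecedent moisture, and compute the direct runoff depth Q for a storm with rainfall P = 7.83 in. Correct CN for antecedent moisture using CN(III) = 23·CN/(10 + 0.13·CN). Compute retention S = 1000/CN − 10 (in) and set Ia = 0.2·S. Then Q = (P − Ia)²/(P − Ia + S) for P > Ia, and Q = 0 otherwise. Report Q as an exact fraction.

NRCS table: industrial district, soil group C → CN(II) = 91
Adjust CN=91 to AMC III: 23·91/(10 + 0.13·91) → 2093 ÷ (2183/100) = 209300/2183 ≈ 95.877
Max retention: S = 1000/(209300/2183) − 10 = 900/2093 in (≈ 0.430 in)
Ia = 0.2·(900/2093) = 180/2093 in ≈ 0.086 in
Excess rainfall: 7.830 − 0.086 = 7.744 in; P > Ia so Q > 0
Q: (1620819/209300)² ÷ (1710819/209300) = 291894914529/39786046300 in (≈ 7.337 in)

Q = 291894914529/39786046300 in ≈ 7.337 in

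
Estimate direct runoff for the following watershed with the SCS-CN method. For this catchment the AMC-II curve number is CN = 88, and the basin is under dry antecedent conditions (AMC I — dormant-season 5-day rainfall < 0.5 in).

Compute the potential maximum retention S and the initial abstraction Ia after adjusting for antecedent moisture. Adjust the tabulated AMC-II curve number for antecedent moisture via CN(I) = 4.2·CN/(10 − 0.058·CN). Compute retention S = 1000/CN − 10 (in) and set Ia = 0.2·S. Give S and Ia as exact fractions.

Adjust CN=88 to AMC I: 4.2·88/(10 − 0.058·88) → (1848/5) ÷ (612/125) = 3850/51 ≈ 75.490
Max retention: S = 1000/(3850/51) − 10 = 250/77 in (≈ 3.247 in)
Ia = 0.2S: 0.2·3.247 = 0.649 in (exactly 50/77)

S = 250/77 in ≈ 3.247 in; Ia = 50/77 in ≈ 0.649 in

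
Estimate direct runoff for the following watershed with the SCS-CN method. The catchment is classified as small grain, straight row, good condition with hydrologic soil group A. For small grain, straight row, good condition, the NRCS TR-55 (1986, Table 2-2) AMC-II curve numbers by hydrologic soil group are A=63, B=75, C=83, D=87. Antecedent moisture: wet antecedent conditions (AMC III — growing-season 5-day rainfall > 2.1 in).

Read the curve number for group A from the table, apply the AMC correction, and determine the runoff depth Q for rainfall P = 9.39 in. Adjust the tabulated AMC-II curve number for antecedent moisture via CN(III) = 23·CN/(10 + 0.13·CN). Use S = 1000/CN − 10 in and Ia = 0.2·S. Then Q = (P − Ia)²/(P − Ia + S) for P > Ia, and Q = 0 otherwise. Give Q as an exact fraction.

NRCS table: small grain, straight row, good condition, soil group A → CN(II) = 63
Adjust CN=63 to AMC III: 23·63/(10 + 0.13·63) → 1449 ÷ (1819/100) = 144900/1819 ≈ 79.659
Retention S: 1000/CN − 10 with CN=79.659 → S = 3700/1449 ≈ 2.553 in
Ia = 0.2S: 0.2·2.553 = 0.511 in (exactly 740/1449)
Excess rainfall: 9.390 − 0.511 = 8.879 in; P > Ia so Q > 0
Q = (1286611/144900)²/((1286611/144900) + 3700/1449) = (1655367865321/20996010000)/(1656611/144900) = 1655367865321/240042933900 in ≈ 6.896 in

Q = 1655367865321/240042933900 in ≈ 6.896 in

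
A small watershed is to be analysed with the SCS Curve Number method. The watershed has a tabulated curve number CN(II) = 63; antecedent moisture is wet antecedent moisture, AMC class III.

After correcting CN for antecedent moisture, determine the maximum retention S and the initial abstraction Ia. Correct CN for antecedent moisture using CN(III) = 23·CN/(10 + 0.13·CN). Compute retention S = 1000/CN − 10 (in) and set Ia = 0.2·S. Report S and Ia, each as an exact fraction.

Adjust CN=63 to AMC III: 23·63/(10 + 0.13·63) → 1449 ÷ (1819/100) = 144900/1819 ≈ 79.659
Retention S: 1000/CN − 10 with CN=79.659 → S = 3700/1449 ≈ 2.553 in
Ia = 0.2S: 0.2·2.553 = 0.511 in (exactly 740/1449)

S = 3700/1449 in ≈ 2.553 in; Ia = 740/1449 in ≈ 0.511 in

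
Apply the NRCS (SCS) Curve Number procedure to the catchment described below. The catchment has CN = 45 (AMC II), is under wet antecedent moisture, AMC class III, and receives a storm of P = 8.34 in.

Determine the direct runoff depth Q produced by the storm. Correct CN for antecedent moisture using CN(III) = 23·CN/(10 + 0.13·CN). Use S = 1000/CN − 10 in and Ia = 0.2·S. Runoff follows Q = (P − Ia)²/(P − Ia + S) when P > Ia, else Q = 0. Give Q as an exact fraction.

CN(III) from CN(II)=45: (23·45)/(10 + 0.13·45) = 20700/317 ≈ 65.300
Max retention: S = 1000/(20700/317) − 10 = 1100/207 in (≈ 5.314 in)
Ia = 0.2·(1100/207) = 220/207 in ≈ 1.063 in
Excess rainfall: 8.340 − 1.063 = 7.277 in; P > Ia so Q > 0
Runoff Q = (P−Ia)²/(P−Ia+S) = (7.277)²/(7.277+5.314) = 5672951761/1348801650 ≈ 4.206 in

Q = 5672951761/1348801650 in ≈ 4.206 in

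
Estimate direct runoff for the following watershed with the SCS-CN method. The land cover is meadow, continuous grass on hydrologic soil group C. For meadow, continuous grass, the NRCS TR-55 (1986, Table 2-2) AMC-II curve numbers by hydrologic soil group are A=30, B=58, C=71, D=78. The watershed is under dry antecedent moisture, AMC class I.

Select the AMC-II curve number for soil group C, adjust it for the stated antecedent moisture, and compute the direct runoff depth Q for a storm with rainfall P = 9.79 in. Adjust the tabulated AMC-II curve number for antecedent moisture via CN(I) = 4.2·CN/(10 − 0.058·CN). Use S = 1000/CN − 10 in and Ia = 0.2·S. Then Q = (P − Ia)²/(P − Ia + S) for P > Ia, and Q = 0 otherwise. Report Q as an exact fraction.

Q = 1368172356721/390595629900 in ≈ 3.503 in

NRCS table: meadow, continuous grass, soil group C → CN(II) = 71
CN(I) from CN(II)=71: (4.2·71)/(10 − 0.058·71) = 149100/2941 ≈ 50.697
Retention S: 1000/CN − 10 with CN=50.697 → S = 14500/1491 ≈ 9.725 in
Ia = 0.2S: 0.2·9.725 = 1.945 in (exactly 2900/1491)
P − Ia = 9.790 − 1.945 = 1169689/149100 ≈ 7.845 in (> 0, runoff occurs)
Q = (1169689/149100)²/((1169689/149100) + 14500/1491) = (1368172356721/22230810000)/(2619689/149100) = 1368172356721/390595629900 in ≈ 3.503 in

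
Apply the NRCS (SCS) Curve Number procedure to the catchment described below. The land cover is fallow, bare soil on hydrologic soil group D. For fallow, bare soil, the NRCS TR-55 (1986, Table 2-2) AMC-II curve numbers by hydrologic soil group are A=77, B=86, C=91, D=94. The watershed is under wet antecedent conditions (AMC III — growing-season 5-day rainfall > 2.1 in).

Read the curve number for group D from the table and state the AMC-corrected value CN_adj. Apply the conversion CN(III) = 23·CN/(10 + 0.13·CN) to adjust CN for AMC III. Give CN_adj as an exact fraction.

NRCS table: fallow, bare soil, soil group D → CN(II) = 94
CN(III) from CN(II)=94: (23·94)/(10 + 0.13·94) = 108100/1111 ≈ 97.300

CN_adj = 108100/1111 ≈ 97.300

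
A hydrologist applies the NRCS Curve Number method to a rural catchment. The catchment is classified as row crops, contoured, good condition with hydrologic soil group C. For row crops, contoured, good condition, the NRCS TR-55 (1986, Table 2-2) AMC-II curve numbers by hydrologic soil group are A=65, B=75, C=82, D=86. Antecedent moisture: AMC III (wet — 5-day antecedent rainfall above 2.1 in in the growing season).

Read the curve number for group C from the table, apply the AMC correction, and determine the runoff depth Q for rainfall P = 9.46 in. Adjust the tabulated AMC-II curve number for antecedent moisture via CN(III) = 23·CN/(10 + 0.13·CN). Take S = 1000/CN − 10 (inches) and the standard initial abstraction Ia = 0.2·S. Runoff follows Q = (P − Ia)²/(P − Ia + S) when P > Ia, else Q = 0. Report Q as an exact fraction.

Q = 191003087521/22728138850 in ≈ 8.404 in

NRCS table: row crops, contoured, good condition, soil group C → CN(II) = 82
Adjust CN=82 to AMC III: 23·82/(10 + 0.13·82) → 1886 ÷ (1033/50) = 94300/1033 ≈ 91.288
Retention S: 1000/CN − 10 with CN=91.288 → S = 900/943 ≈ 0.954 in
Initial abstraction Ia = S/5 = (900/943)/5 = 180/943 ≈ 0.191 in
Excess rainfall: 9.460 − 0.191 = 9.269 in; P > Ia so Q > 0
Q = (437039/47150)²/((437039/47150) + 900/943) = (191003087521/2223122500)/(482039/47150) = 191003087521/22728138850 in ≈ 8.404 in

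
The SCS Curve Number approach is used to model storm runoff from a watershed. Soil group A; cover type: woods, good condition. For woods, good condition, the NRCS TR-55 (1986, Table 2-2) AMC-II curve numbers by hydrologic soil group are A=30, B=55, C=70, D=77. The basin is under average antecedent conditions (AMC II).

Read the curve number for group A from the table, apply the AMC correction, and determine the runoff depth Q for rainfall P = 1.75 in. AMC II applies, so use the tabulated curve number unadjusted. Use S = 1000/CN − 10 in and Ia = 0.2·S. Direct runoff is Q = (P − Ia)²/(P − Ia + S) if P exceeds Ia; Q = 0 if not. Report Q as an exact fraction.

Q = 0 in ≈ 0.000 in

NRCS table: woods, good condition, soil group A → CN(II) = 30
CN(II) = 30; AMC II needs no correction.
S = 1000/30 − 10 = 70/3 in ≈ 23.333 in
Initial abstraction Ia = S/5 = (70/3)/5 = 14/3 ≈ 4.667 in
P = 1.750 ≤ Ia = 4.667 in: entire storm abstracted, Q = 0.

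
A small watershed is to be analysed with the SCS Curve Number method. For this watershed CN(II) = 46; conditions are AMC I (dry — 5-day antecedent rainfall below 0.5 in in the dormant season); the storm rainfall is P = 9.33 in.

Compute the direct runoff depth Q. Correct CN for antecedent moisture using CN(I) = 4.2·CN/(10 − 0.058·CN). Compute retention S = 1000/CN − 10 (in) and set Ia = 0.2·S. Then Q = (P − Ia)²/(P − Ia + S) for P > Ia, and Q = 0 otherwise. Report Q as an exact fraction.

Q = 1208535123/2738143100 in ≈ 0.441 in

CN(I) from CN(II)=46: (4.2·46)/(10 − 0.058·46) = 16100/611 ≈ 26.350
Max retention: S = 1000/(16100/611) − 10 = 4500/161 in (≈ 27.950 in)
Initial abstraction Ia = S/5 = (4500/161)/5 = 900/161 ≈ 5.590 in
P − Ia = 9.330 − 5.590 = 60213/16100 ≈ 3.740 in (> 0, runoff occurs)
Q = (60213/16100)²/((60213/16100) + 4500/161) = (3625605369/259210000)/(510213/16100) = 1208535123/2738143100 in ≈ 0.441 in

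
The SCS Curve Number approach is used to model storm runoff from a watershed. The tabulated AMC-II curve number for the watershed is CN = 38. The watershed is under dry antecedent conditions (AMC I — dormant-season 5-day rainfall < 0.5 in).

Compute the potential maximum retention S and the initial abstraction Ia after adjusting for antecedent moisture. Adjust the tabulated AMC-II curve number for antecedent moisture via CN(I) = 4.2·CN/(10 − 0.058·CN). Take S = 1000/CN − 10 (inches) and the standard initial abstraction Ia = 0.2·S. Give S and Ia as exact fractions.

CN(I) from CN(II)=38: (4.2·38)/(10 − 0.058·38) = 39900/1949 ≈ 20.472
Retention S: 1000/CN − 10 with CN=20.472 → S = 15500/399 ≈ 38.847 in
Ia = 0.2·(15500/399) = 3100/399 in ≈ 7.769 in

S = 15500/399 in ≈ 38.847 in; Ia = 3100/399 in ≈ 7.769 in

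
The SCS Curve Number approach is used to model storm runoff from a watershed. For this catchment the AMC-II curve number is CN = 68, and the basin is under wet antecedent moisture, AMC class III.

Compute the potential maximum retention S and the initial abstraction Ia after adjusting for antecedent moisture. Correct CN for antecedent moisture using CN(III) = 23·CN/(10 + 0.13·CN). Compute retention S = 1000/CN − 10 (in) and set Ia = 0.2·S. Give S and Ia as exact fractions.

S = 800/391 in ≈ 2.046 in; Ia = 160/391 in ≈ 0.409 in

Wet (AMC III): CN(III) = 23·68/(10 + 0.13·68) = 1564/(471/25) = 39100/471 ≈ 83.015
Max retention: S = 1000/(39100/471) − 10 = 800/391 in (≈ 2.046 in)
Ia = 0.2S: 0.2·2.046 = 0.409 in (exactly 160/391)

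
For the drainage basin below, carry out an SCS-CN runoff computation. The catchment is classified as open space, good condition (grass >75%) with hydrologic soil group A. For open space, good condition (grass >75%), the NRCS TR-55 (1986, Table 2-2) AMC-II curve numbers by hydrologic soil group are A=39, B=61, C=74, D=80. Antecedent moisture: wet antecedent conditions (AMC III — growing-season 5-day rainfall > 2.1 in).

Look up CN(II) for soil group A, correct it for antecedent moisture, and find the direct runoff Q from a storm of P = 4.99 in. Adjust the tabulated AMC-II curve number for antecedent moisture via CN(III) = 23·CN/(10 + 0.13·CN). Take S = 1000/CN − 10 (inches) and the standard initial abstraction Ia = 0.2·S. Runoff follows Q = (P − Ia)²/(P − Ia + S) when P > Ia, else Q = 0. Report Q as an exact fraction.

Q = 106017313609/83923589100 in ≈ 1.263 in

NRCS table: open space, good condition (grass >75%), soil group A → CN(II) = 39
Wet (AMC III): CN(III) = 23·39/(10 + 0.13·39) = 897/(1507/100) = 89700/1507 ≈ 59.522
Retention S: 1000/CN − 10 with CN=59.522 → S = 6100/897 ≈ 6.800 in
Ia = 0.2S: 0.2·6.800 = 1.360 in (exactly 1220/897)
Excess rainfall: 4.990 − 1.360 = 3.630 in; P > Ia so Q > 0
Q = (325603/89700)²/((325603/89700) + 6100/897) = (106017313609/8046090000)/(935603/89700) = 106017313609/83923589100 in ≈ 1.263 in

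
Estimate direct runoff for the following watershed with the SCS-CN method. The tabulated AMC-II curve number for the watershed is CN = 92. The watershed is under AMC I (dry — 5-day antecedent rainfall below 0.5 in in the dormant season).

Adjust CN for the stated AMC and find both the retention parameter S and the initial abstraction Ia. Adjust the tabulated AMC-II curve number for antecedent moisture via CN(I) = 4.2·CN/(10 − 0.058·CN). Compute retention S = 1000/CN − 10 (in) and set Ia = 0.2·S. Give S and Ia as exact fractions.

Dry (AMC I): CN(I) = 4.2·92/(10 − 0.058·92) = (1932/5)/(583/125) = 48300/583 ≈ 82.847
Retention S: 1000/CN − 10 with CN=82.847 → S = 1000/483 ≈ 2.070 in
Ia = 0.2·(1000/483) = 200/483 in ≈ 0.414 in

S = 1000/483 in ≈ 2.070 in; Ia = 200/483 in ≈ 0.414 in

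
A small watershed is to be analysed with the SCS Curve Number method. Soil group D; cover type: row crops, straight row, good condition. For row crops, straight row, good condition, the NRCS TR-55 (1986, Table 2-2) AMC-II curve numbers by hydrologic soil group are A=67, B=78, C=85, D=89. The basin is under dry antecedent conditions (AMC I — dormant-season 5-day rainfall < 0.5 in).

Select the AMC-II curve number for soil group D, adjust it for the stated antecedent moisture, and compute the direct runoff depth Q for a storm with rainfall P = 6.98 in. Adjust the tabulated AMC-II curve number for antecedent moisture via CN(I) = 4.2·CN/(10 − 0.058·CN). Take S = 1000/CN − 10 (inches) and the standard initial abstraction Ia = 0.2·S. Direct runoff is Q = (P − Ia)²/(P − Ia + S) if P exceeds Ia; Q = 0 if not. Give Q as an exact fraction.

NRCS table: row crops, straight row, good condition, soil group D → CN(II) = 89
Dry (AMC I): CN(I) = 4.2·89/(10 − 0.058·89) = (1869/5)/(2419/500) = 186900/2419 ≈ 77.263
S = 1000/(186900/2419) − 10 = 5500/1869 in ≈ 2.943 in
Ia = 0.2·(5500/1869) = 1100/1869 in ≈ 0.589 in
Since P=6.980 > Ia=0.589: effective rainfall P−Ia = 597281/93450 in
Q: (597281/93450)² ÷ (872281/93450) = 356744592961/81514659450 in (≈ 4.376 in)

Q = 356744592961/81514659450 in ≈ 4.376 in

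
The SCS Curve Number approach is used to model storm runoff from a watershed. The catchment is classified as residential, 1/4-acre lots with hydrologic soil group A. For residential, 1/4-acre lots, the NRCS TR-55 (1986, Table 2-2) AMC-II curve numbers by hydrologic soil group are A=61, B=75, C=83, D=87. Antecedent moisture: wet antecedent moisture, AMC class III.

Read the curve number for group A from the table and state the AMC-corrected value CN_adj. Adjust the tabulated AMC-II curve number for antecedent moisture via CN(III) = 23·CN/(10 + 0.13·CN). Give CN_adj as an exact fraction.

NRCS table: residential, 1/4-acre lots, soil group A → CN(II) = 61
Adjust CN=61 to AMC III: 23·61/(10 + 0.13·61) → 1403 ÷ (1793/100) = 140300/1793 ≈ 78.249

CN_adj = 140300/1793 ≈ 78.249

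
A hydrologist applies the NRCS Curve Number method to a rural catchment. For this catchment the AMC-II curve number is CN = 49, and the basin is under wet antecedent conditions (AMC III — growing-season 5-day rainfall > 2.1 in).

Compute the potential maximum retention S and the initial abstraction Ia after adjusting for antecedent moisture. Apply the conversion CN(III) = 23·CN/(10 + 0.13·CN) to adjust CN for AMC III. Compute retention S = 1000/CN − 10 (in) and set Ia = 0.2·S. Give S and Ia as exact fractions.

S = 5100/1127 in ≈ 4.525 in; Ia = 1020/1127 in ≈ 0.905 in

Wet (AMC III): CN(III) = 23·49/(10 + 0.13·49) = 1127/(1637/100) = 112700/1637 ≈ 68.845
S = 1000/(112700/1637) − 10 = 5100/1127 in ≈ 4.525 in
Ia = 0.2·(5100/1127) = 1020/1127 in ≈ 0.905 in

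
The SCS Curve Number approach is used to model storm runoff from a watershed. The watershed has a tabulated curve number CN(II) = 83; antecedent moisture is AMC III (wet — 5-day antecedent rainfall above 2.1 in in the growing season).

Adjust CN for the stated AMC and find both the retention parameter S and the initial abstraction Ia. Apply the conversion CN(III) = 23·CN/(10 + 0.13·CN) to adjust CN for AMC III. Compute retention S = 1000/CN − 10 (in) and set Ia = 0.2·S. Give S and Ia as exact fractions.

Adjust CN=83 to AMC III: 23·83/(10 + 0.13·83) → 1909 ÷ (2079/100) = 190900/2079 ≈ 91.823
S = 1000/(190900/2079) − 10 = 1700/1909 in ≈ 0.891 in
Initial abstraction Ia = S/5 = (1700/1909)/5 = 340/1909 ≈ 0.178 in

S = 1700/1909 in ≈ 0.891 in; Ia = 340/1909 in ≈ 0.178 in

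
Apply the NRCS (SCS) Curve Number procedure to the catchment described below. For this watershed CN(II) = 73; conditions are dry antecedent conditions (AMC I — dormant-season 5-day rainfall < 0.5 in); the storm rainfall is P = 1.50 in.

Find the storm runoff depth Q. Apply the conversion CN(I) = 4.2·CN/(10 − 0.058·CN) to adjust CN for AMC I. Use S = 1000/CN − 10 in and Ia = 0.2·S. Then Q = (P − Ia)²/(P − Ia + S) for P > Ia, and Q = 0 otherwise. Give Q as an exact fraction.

Q = 0 in ≈ 0.000 in

CN(I) from CN(II)=73: (4.2·73)/(10 − 0.058·73) = 51100/961 ≈ 53.174
Retention S: 1000/CN − 10 with CN=53.174 → S = 4500/511 ≈ 8.806 in
Ia = 0.2S: 0.2·8.806 = 1.761 in (exactly 900/511)
P = 1.500 ≤ Ia = 1.761 in: entire storm abstracted, Q = 0.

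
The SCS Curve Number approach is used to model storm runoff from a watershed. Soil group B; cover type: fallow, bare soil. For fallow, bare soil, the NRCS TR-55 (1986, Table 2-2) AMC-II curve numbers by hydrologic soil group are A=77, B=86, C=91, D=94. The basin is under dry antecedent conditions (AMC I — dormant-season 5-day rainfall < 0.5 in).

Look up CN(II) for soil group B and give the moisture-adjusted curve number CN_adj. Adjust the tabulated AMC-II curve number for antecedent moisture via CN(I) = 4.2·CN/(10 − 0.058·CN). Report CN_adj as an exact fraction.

CN_adj = 12900/179 ≈ 72.067

NRCS table: fallow, bare soil, soil group B → CN(II) = 86
Adjust CN=86 to AMC I: 4.2·86/(10 − 0.058·86) → (1806/5) ÷ (1253/250) = 12900/179 ≈ 72.067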